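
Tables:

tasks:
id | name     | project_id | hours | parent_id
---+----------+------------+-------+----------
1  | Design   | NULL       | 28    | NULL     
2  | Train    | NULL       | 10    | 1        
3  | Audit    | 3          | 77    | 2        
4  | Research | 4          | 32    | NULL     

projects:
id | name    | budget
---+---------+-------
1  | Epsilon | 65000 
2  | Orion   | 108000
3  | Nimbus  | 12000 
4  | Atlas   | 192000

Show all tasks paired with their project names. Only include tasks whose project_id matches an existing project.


INNER JOIN keeps only tasks rows whose project_id matches an id in projects. Walk through each task:
  - task 1 (Design): project_id=NULL, no match -> dropped
  - task 2 (Train): project_id=NULL, no match -> dropped
  - task 3 (Audit): project_id=3 -> matches Nimbus
  - task 4 (Research): project_id=4 -> matches Atlas
So 2 of 4 rows are dropped.

SQL:
SELECT a.name, b.name AS project
FROM tasks a
INNER JOIN projects b ON a.project_id = b.id

Result:
name     | project
---------+--------
Audit    | Nimbus 
Research | Atlas  


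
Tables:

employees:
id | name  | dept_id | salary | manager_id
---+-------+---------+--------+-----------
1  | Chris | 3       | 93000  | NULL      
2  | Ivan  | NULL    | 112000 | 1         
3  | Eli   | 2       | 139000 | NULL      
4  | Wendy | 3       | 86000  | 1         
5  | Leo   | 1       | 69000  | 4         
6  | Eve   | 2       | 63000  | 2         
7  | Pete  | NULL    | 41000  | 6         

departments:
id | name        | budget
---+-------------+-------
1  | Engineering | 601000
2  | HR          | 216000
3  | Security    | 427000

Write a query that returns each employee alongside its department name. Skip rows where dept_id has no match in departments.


INNER JOIN keeps only employees rows whose dept_id matches an id in departments. Walk through each employee:
  - employee 1 (Chris): dept_id=3 -> matches Security
  - employee 2 (Ivan): dept_id=NULL, no match -> dropped
  - employee 3 (Eli): dept_id=2 -> matches HR
  - employee 4 (Wendy): dept_id=3 -> matches Security
  - employee 5 (Leo): dept_id=1 -> matches Engineering
  - employee 6 (Eve): dept_id=2 -> matches HR
  - employee 7 (Pete): dept_id=NULL, no match -> dropped
So 2 of 7 rows are dropped.

SQL:
SELECT a.name, b.name AS department
FROM employees a
INNER JOIN departments b ON a.dept_id = b.id

Result:
name  | department 
------+------------
Chris | Security   
Eli   | HR         
Wendy | Security   
Leo   | Engineering
Eve   | HR         


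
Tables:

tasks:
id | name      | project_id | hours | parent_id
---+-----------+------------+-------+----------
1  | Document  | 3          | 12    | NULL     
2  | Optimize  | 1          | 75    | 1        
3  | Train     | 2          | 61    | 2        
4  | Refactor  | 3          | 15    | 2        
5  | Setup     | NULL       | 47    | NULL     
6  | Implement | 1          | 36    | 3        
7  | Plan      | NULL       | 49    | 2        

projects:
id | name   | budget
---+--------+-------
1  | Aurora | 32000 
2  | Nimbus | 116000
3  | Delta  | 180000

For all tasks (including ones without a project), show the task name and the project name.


LEFT JOIN keeps every row from tasks (the left table); where project_id has no match in projects, the project columns become NULL. Walk through each task:
  - task 1 (Document): project_id=3 -> matches Delta
  - task 2 (Optimize): project_id=1 -> matches Aurora
  - task 3 (Train): project_id=2 -> matches Nimbus
  - task 4 (Refactor): project_id=3 -> matches Delta
  - task 5 (Setup): project_id=NULL, no match -> kept with NULL
  - task 6 (Implement): project_id=1 -> matches Aurora
  - task 7 (Plan): project_id=NULL, no match -> kept with NULL
All 7 rows appear; 2 have NULL project.

SQL:
SELECT a.name, b.name AS project
FROM tasks a
LEFT JOIN projects b ON a.project_id = b.id

Result:
name      | project
----------+--------
Document  | Delta  
Optimize  | Aurora 
Train     | Nimbus 
Refactor  | Delta  
Setup     | NULL   
Implement | Aurora 
Plan      | NULL   


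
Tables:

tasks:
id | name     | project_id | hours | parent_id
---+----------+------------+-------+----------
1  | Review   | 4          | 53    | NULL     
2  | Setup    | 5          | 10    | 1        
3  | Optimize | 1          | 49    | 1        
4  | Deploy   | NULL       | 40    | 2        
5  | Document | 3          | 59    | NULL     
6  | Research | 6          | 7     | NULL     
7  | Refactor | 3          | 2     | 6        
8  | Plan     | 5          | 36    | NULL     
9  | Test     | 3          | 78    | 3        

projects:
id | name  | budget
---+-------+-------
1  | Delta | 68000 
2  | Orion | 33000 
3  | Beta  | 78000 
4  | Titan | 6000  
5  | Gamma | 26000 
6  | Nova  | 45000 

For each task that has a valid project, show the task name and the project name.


INNER JOIN keeps only tasks rows whose project_id matches an id in projects. Walk through each task:
  - task 1 (Review): project_id=4 -> matches Titan
  - task 2 (Setup): project_id=5 -> matches Gamma
  - task 3 (Optimize): project_id=1 -> matches Delta
  - task 4 (Deploy): project_id=NULL, no match -> dropped
  - task 5 (Document): project_id=3 -> matches Beta
  - task 6 (Research): project_id=6 -> matches Nova
  - task 7 (Refactor): project_id=3 -> matches Beta
  - task 8 (Plan): project_id=5 -> matches Gamma
  - task 9 (Test): project_id=3 -> matches Beta
So 1 of 9 rows is dropped.

SQL:
SELECT a.name, b.name AS project
FROM tasks a
INNER JOIN projects b ON a.project_id = b.id

Result:
name     | project
---------+--------
Review   | Titan  
Setup    | Gamma  
Optimize | Delta  
Document | Beta   
Research | Nova   
Refactor | Beta   
Plan     | Gamma  
Test     | Beta   


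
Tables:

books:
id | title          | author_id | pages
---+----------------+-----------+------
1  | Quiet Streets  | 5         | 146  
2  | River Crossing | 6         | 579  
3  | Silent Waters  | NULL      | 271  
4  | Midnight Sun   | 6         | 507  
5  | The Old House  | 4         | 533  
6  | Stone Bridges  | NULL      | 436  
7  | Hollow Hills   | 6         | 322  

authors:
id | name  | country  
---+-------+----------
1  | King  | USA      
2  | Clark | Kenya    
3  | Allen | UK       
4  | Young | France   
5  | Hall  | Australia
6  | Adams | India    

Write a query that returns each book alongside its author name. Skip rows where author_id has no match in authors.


INNER JOIN keeps only books rows whose author_id matches an id in authors. Walk through each book:
  - book 1 (Quiet Streets): author_id=5 -> matches Hall
  - book 2 (River Crossing): author_id=6 -> matches Adams
  - book 3 (Silent Waters): author_id=NULL, no match -> dropped
  - book 4 (Midnight Sun): author_id=6 -> matches Adams
  - book 5 (The Old House): author_id=4 -> matches Young
  - book 6 (Stone Bridges): author_id=NULL, no match -> dropped
  - book 7 (Hollow Hills): author_id=6 -> matches Adams
So 2 of 7 rows are dropped.

SQL:
SELECT a.title, b.name AS author
FROM books a
INNER JOIN authors b ON a.author_id = b.id

Result:
title          | author
---------------+-------
Quiet Streets  | Hall  
River Crossing | Adams 
Midnight Sun   | Adams 
The Old House  | Young 
Hollow Hills   | Adams 


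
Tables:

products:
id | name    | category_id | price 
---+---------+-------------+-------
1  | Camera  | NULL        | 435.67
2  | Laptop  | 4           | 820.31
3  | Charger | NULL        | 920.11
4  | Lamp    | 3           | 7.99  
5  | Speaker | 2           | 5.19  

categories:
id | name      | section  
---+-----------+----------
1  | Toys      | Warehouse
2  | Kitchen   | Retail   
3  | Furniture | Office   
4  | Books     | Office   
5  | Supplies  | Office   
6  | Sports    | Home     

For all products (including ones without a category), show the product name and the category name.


LEFT JOIN keeps every row from products (the left table); where category_id has no match in categories, the category columns become NULL. Walk through each product:
  - product 1 (Camera): category_id=NULL, no match -> kept with NULL
  - product 2 (Laptop): category_id=4 -> matches Books
  - product 3 (Charger): category_id=NULL, no match -> kept with NULL
  - product 4 (Lamp): category_id=3 -> matches Furniture
  - product 5 (Speaker): category_id=2 -> matches Kitchen
All 5 rows appear; 2 have NULL category.

SQL:
SELECT a.name, b.name AS category
FROM products a
LEFT JOIN categories b ON a.category_id = b.id

Result:
name    | category 
--------+----------
Camera  | NULL     
Laptop  | Books    
Charger | NULL     
Lamp    | Furniture
Speaker | Kitchen  


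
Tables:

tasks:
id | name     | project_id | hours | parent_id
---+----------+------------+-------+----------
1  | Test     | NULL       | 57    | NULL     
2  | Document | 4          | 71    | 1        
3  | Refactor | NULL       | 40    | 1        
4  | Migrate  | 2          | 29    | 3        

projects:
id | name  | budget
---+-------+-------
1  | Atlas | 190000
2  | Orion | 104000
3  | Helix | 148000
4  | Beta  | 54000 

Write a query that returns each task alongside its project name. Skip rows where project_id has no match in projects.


INNER JOIN keeps only tasks rows whose project_id matches an id in projects. Walk through each task:
  - task 1 (Test): project_id=NULL, no match -> dropped
  - task 2 (Document): project_id=4 -> matches Beta
  - task 3 (Refactor): project_id=NULL, no match -> dropped
  - task 4 (Migrate): project_id=2 -> matches Orion
So 2 of 4 rows are dropped.

SQL:
SELECT a.name, b.name AS project
FROM tasks a
INNER JOIN projects b ON a.project_id = b.id

Result:
name     | project
---------+--------
Document | Beta   
Migrate  | Orion  


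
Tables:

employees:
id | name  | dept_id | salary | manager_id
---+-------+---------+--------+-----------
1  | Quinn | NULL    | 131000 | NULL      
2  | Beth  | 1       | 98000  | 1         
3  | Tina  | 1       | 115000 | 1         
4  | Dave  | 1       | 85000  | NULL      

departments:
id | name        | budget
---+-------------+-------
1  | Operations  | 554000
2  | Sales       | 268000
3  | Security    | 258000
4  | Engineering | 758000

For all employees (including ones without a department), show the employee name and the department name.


LEFT JOIN keeps every row from employees (the left table); where dept_id has no match in departments, the department columns become NULL. Walk through each employee:
  - employee 1 (Quinn): dept_id=NULL, no match -> kept with NULL
  - employee 2 (Beth): dept_id=1 -> matches Operations
  - employee 3 (Tina): dept_id=1 -> matches Operations
  - employee 4 (Dave): dept_id=1 -> matches Operations
All 4 rows appear; 1 has NULL department.

SQL:
SELECT a.name, b.name AS department
FROM employees a
LEFT JOIN departments b ON a.dept_id = b.id

Result:
name  | department
------+-----------
Quinn | NULL      
Beth  | Operations
Tina  | Operations
Dave  | Operations


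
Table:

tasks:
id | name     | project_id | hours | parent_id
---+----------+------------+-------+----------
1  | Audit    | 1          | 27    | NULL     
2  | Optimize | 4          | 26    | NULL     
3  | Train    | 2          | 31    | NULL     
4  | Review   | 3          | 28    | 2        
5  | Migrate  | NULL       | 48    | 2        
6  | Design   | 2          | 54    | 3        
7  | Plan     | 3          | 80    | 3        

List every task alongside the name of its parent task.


This is a self-join: tasks is joined to a second copy of itself, matching each row's parent_id to another row's id. Use LEFT JOIN so rows with parent_id=NULL are kept.
  - task 1 (Audit): parent_id=NULL -> NULL
  - task 2 (Optimize): parent_id=NULL -> NULL
  - task 3 (Train): parent_id=NULL -> NULL
  - task 4 (Review): parent_id=2 -> Optimize
  - task 5 (Migrate): parent_id=2 -> Optimize
  - task 6 (Design): parent_id=3 -> Train
  - task 7 (Plan): parent_id=3 -> Train

SQL:
SELECT a.name AS item, b.name AS parent
FROM tasks a
LEFT JOIN tasks b ON a.parent_id = b.id

Result:
item     | parent  
---------+---------
Audit    | NULL    
Optimize | NULL    
Train    | NULL    
Review   | Optimize
Migrate  | Optimize
Design   | Train   
Plan     | Train   


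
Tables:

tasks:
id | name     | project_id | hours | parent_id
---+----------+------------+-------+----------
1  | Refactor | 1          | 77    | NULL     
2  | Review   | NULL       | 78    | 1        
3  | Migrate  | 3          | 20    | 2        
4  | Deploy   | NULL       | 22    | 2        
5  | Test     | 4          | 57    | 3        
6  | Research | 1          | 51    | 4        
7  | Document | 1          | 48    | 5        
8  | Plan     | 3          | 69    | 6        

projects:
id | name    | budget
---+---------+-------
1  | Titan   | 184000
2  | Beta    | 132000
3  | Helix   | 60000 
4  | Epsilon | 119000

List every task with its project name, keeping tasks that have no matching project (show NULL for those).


LEFT JOIN keeps every row from tasks (the left table); where project_id has no match in projects, the project columns become NULL. Walk through each task:
  - task 1 (Refactor): project_id=1 -> matches Titan
  - task 2 (Review): project_id=NULL, no match -> kept with NULL
  - task 3 (Migrate): project_id=3 -> matches Helix
  - task 4 (Deploy): project_id=NULL, no match -> kept with NULL
  - task 5 (Test): project_id=4 -> matches Epsilon
  - task 6 (Research): project_id=1 -> matches Titan
  - task 7 (Document): project_id=1 -> matches Titan
  - task 8 (Plan): project_id=3 -> matches Helix
All 8 rows appear; 2 have NULL project.

SQL:
SELECT a.name, b.name AS project
FROM tasks a
LEFT JOIN projects b ON a.project_id = b.id

Result:
name     | project
---------+--------
Refactor | Titan  
Review   | NULL   
Migrate  | Helix  
Deploy   | NULL   
Test     | Epsilon
Research | Titan  
Document | Titan  
Plan     | Helix  


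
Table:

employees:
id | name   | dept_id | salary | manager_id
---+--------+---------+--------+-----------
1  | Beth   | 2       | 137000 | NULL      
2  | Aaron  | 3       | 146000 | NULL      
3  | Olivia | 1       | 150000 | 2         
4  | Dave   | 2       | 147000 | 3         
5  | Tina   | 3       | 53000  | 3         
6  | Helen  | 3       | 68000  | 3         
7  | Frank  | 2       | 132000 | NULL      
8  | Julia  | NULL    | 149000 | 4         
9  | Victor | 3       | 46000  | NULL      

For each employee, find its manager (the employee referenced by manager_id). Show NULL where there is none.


This is a self-join: employees is joined to a second copy of itself, matching each row's manager_id to another row's id. Use LEFT JOIN so rows with manager_id=NULL are kept.
  - employee 1 (Beth): manager_id=NULL -> NULL
  - employee 2 (Aaron): manager_id=NULL -> NULL
  - employee 3 (Olivia): manager_id=2 -> Aaron
  - employee 4 (Dave): manager_id=3 -> Olivia
  - employee 5 (Tina): manager_id=3 -> Olivia
  - employee 6 (Helen): manager_id=3 -> Olivia
  - employee 7 (Frank): manager_id=NULL -> NULL
  - employee 8 (Julia): manager_id=4 -> Dave
  - employee 9 (Victor): manager_id=NULL -> NULL

SQL:
SELECT a.name AS item, b.name AS manager
FROM employees a
LEFT JOIN employees b ON a.manager_id = b.id

Result:
item   | manager
-------+--------
Beth   | NULL   
Aaron  | NULL   
Olivia | Aaron  
Dave   | Olivia 
Tina   | Olivia 
Helen  | Olivia 
Frank  | NULL   
Julia  | Dave   
Victor | NULL   


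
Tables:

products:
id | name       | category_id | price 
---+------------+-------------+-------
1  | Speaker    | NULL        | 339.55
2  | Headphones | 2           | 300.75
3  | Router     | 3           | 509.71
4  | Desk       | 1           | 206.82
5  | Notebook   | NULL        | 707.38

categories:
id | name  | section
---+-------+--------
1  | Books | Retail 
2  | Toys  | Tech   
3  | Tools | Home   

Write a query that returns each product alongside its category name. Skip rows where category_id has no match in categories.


INNER JOIN keeps only products rows whose category_id matches an id in categories. Walk through each product:
  - product 1 (Speaker): category_id=NULL, no match -> dropped
  - product 2 (Headphones): category_id=2 -> matches Toys
  - product 3 (Router): category_id=3 -> matches Tools
  - product 4 (Desk): category_id=1 -> matches Books
  - product 5 (Notebook): category_id=NULL, no match -> dropped
So 2 of 5 rows are dropped.

SQL:
SELECT a.name, b.name AS category
FROM products a
INNER JOIN categories b ON a.category_id = b.id

Result:
name       | category
-----------+---------
Headphones | Toys    
Router     | Tools   
Desk       | Books   


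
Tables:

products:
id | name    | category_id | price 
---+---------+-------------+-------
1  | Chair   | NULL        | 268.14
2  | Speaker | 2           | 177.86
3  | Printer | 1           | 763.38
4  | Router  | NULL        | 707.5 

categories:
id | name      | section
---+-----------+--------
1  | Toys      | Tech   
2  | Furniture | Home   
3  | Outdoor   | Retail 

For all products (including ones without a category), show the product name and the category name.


LEFT JOIN keeps every row from products (the left table); where category_id has no match in categories, the category columns become NULL. Walk through each product:
  - product 1 (Chair): category_id=NULL, no match -> kept with NULL
  - product 2 (Speaker): category_id=2 -> matches Furniture
  - product 3 (Printer): category_id=1 -> matches Toys
  - product 4 (Router): category_id=NULL, no match -> kept with NULL
All 4 rows appear; 2 have NULL category.

SQL:
SELECT a.name, b.name AS category
FROM products a
LEFT JOIN categories b ON a.category_id = b.id

Result:
name    | category 
--------+----------
Chair   | NULL     
Speaker | Furniture
Printer | Toys     
Router  | NULL     


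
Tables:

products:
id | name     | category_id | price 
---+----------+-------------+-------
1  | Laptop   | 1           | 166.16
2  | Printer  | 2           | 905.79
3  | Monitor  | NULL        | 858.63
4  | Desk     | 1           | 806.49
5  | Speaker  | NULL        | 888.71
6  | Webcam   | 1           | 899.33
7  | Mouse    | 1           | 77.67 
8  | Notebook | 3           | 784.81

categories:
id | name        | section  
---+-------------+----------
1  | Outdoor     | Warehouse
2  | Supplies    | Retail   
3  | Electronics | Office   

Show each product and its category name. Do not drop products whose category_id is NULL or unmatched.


LEFT JOIN keeps every row from products (the left table); where category_id has no match in categories, the category columns become NULL. Walk through each product:
  - product 1 (Laptop): category_id=1 -> matches Outdoor
  - product 2 (Printer): category_id=2 -> matches Supplies
  - product 3 (Monitor): category_id=NULL, no match -> kept with NULL
  - product 4 (Desk): category_id=1 -> matches Outdoor
  - product 5 (Speaker): category_id=NULL, no match -> kept with NULL
  - product 6 (Webcam): category_id=1 -> matches Outdoor
  - product 7 (Mouse): category_id=1 -> matches Outdoor
  - product 8 (Notebook): category_id=3 -> matches Electronics
All 8 rows appear; 2 have NULL category.

SQL:
SELECT a.name, b.name AS category
FROM products a
LEFT JOIN categories b ON a.category_id = b.id

Result:
name     | category   
---------+------------
Laptop   | Outdoor    
Printer  | Supplies   
Monitor  | NULL       
Desk     | Outdoor    
Speaker  | NULL       
Webcam   | Outdoor    
Mouse    | Outdoor    
Notebook | Electronics


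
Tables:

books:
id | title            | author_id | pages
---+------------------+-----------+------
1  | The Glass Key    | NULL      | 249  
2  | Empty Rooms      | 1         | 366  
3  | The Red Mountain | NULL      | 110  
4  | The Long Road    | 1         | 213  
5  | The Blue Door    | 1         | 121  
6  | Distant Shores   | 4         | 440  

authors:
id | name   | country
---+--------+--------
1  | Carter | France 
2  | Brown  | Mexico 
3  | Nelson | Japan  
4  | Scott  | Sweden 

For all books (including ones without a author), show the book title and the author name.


LEFT JOIN keeps every row from books (the left table); where author_id has no match in authors, the author columns become NULL. Walk through each book:
  - book 1 (The Glass Key): author_id=NULL, no match -> kept with NULL
  - book 2 (Empty Rooms): author_id=1 -> matches Carter
  - book 3 (The Red Mountain): author_id=NULL, no match -> kept with NULL
  - book 4 (The Long Road): author_id=1 -> matches Carter
  - book 5 (The Blue Door): author_id=1 -> matches Carter
  - book 6 (Distant Shores): author_id=4 -> matches Scott
All 6 rows appear; 2 have NULL author.

SQL:
SELECT a.title, b.name AS author
FROM books a
LEFT JOIN authors b ON a.author_id = b.id

Result:
title            | author
-----------------+-------
The Glass Key    | NULL  
Empty Rooms      | Carter
The Red Mountain | NULL  
The Long Road    | Carter
The Blue Door    | Carter
Distant Shores   | Scott 


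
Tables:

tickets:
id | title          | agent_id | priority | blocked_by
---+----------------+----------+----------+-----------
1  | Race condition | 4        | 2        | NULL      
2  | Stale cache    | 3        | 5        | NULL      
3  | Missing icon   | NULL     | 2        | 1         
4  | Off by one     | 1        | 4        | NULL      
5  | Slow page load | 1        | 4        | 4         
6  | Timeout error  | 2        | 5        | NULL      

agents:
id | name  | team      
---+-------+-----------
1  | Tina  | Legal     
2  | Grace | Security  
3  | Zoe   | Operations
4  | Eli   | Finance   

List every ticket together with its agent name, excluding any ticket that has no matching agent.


INNER JOIN keeps only tickets rows whose agent_id matches an id in agents. Walk through each ticket:
  - ticket 1 (Race condition): agent_id=4 -> matches Eli
  - ticket 2 (Stale cache): agent_id=3 -> matches Zoe
  - ticket 3 (Missing icon): agent_id=NULL, no match -> dropped
  - ticket 4 (Off by one): agent_id=1 -> matches Tina
  - ticket 5 (Slow page load): agent_id=1 -> matches Tina
  - ticket 6 (Timeout error): agent_id=2 -> matches Grace
So 1 of 6 rows is dropped.

SQL:
SELECT a.title, b.name AS agent
FROM tickets a
INNER JOIN agents b ON a.agent_id = b.id

Result:
title          | agent
---------------+------
Race condition | Eli  
Stale cache    | Zoe  
Off by one     | Tina 
Slow page load | Tina 
Timeout error  | Grace


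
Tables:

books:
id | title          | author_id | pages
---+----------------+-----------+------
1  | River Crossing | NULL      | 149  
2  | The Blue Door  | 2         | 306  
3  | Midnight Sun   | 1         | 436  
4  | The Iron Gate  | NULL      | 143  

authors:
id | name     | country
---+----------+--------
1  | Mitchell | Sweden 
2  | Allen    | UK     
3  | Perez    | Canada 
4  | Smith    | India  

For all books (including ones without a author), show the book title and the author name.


LEFT JOIN keeps every row from books (the left table); where author_id has no match in authors, the author columns become NULL. Walk through each book:
  - book 1 (River Crossing): author_id=NULL, no match -> kept with NULL
  - book 2 (The Blue Door): author_id=2 -> matches Allen
  - book 3 (Midnight Sun): author_id=1 -> matches Mitchell
  - book 4 (The Iron Gate): author_id=NULL, no match -> kept with NULL
All 4 rows appear; 2 have NULL author.

SQL:
SELECT a.title, b.name AS author
FROM books a
LEFT JOIN authors b ON a.author_id = b.id

Result:
title          | author  
---------------+---------
River Crossing | NULL    
The Blue Door  | Allen   
Midnight Sun   | Mitchell
The Iron Gate  | NULL    


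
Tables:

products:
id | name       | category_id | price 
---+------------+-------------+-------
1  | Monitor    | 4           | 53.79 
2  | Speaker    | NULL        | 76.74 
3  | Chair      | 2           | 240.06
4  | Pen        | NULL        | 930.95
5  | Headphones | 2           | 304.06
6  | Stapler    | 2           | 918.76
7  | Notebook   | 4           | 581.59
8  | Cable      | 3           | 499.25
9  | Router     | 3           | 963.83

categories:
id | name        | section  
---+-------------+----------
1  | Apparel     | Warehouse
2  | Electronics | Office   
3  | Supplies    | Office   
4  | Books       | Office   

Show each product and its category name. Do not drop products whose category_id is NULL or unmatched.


LEFT JOIN keeps every row from products (the left table); where category_id has no match in categories, the category columns become NULL. Walk through each product:
  - product 1 (Monitor): category_id=4 -> matches Books
  - product 2 (Speaker): category_id=NULL, no match -> kept with NULL
  - product 3 (Chair): category_id=2 -> matches Electronics
  - product 4 (Pen): category_id=NULL, no match -> kept with NULL
  - product 5 (Headphones): category_id=2 -> matches Electronics
  - product 6 (Stapler): category_id=2 -> matches Electronics
  - product 7 (Notebook): category_id=4 -> matches Books
  - product 8 (Cable): category_id=3 -> matches Supplies
  - product 9 (Router): category_id=3 -> matches Supplies
All 9 rows appear; 2 have NULL category.

SQL:
SELECT a.name, b.name AS category
FROM products a
LEFT JOIN categories b ON a.category_id = b.id

Result:
name       | category   
-----------+------------
Monitor    | Books      
Speaker    | NULL       
Chair      | Electronics
Pen        | NULL       
Headphones | Electronics
Stapler    | Electronics
Notebook   | Books      
Cable      | Supplies   
Router     | Supplies   


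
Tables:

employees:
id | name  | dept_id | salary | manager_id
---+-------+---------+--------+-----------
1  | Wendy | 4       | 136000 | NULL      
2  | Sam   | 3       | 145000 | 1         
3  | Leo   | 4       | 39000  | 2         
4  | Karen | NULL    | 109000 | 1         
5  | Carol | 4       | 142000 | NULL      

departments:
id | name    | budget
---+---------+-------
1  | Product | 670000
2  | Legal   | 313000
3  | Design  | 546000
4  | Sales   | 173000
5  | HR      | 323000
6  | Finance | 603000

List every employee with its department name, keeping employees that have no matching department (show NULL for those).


LEFT JOIN keeps every row from employees (the left table); where dept_id has no match in departments, the department columns become NULL. Walk through each employee:
  - employee 1 (Wendy): dept_id=4 -> matches Sales
  - employee 2 (Sam): dept_id=3 -> matches Design
  - employee 3 (Leo): dept_id=4 -> matches Sales
  - employee 4 (Karen): dept_id=NULL, no match -> kept with NULL
  - employee 5 (Carol): dept_id=4 -> matches Sales
All 5 rows appear; 1 has NULL department.

SQL:
SELECT a.name, b.name AS department
FROM employees a
LEFT JOIN departments b ON a.dept_id = b.id

Result:
name  | department
------+-----------
Wendy | Sales     
Sam   | Design    
Leo   | Sales     
Karen | NULL      
Carol | Sales     


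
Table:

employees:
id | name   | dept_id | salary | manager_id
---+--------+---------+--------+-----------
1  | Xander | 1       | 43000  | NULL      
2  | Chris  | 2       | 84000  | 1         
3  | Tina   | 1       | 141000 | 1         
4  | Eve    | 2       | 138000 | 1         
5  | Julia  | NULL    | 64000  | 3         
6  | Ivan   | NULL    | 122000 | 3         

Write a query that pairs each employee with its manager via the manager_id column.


This is a self-join: employees is joined to a second copy of itself, matching each row's manager_id to another row's id. Use LEFT JOIN so rows with manager_id=NULL are kept.
  - employee 1 (Xander): manager_id=NULL -> NULL
  - employee 2 (Chris): manager_id=1 -> Xander
  - employee 3 (Tina): manager_id=1 -> Xander
  - employee 4 (Eve): manager_id=1 -> Xander
  - employee 5 (Julia): manager_id=3 -> Tina
  - employee 6 (Ivan): manager_id=3 -> Tina

SQL:
SELECT a.name AS item, b.name AS manager
FROM employees a
LEFT JOIN employees b ON a.manager_id = b.id

Result:
item   | manager
-------+--------
Xander | NULL   
Chris  | Xander 
Tina   | Xander 
Eve    | Xander 
Julia  | Tina   
Ivan   | Tina   


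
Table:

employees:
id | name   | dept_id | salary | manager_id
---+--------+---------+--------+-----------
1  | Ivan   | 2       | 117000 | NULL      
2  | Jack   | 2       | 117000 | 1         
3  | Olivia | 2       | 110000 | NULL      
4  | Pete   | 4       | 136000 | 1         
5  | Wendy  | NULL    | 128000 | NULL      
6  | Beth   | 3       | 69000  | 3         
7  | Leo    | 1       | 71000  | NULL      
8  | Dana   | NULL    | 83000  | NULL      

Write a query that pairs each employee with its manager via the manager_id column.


This is a self-join: employees is joined to a second copy of itself, matching each row's manager_id to another row's id. Use LEFT JOIN so rows with manager_id=NULL are kept.
  - employee 1 (Ivan): manager_id=NULL -> NULL
  - employee 2 (Jack): manager_id=1 -> Ivan
  - employee 3 (Olivia): manager_id=NULL -> NULL
  - employee 4 (Pete): manager_id=1 -> Ivan
  - employee 5 (Wendy): manager_id=NULL -> NULL
  - employee 6 (Beth): manager_id=3 -> Olivia
  - employee 7 (Leo): manager_id=NULL -> NULL
  - employee 8 (Dana): manager_id=NULL -> NULL

SQL:
SELECT a.name AS item, b.name AS manager
FROM employees a
LEFT JOIN employees b ON a.manager_id = b.id

Result:
item   | manager
-------+--------
Ivan   | NULL   
Jack   | Ivan   
Olivia | NULL   
Pete   | Ivan   
Wendy  | NULL   
Beth   | Olivia 
Leo    | NULL   
Dana   | NULL   


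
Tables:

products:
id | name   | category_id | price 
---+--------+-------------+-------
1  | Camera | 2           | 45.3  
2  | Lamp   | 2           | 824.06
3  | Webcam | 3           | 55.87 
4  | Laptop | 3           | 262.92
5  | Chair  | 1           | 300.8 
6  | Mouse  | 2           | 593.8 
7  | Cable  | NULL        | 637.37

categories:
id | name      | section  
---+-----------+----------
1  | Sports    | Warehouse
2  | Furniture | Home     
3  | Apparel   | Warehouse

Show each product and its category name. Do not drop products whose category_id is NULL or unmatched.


LEFT JOIN keeps every row from products (the left table); where category_id has no match in categories, the category columns become NULL. Walk through each product:
  - product 1 (Camera): category_id=2 -> matches Furniture
  - product 2 (Lamp): category_id=2 -> matches Furniture
  - product 3 (Webcam): category_id=3 -> matches Apparel
  - product 4 (Laptop): category_id=3 -> matches Apparel
  - product 5 (Chair): category_id=1 -> matches Sports
  - product 6 (Mouse): category_id=2 -> matches Furniture
  - product 7 (Cable): category_id=NULL, no match -> kept with NULL
All 7 rows appear; 1 has NULL category.

SQL:
SELECT a.name, b.name AS category
FROM products a
LEFT JOIN categories b ON a.category_id = b.id

Result:
name   | category 
-------+----------
Camera | Furniture
Lamp   | Furniture
Webcam | Apparel  
Laptop | Apparel  
Chair  | Sports   
Mouse  | Furniture
Cable  | NULL     


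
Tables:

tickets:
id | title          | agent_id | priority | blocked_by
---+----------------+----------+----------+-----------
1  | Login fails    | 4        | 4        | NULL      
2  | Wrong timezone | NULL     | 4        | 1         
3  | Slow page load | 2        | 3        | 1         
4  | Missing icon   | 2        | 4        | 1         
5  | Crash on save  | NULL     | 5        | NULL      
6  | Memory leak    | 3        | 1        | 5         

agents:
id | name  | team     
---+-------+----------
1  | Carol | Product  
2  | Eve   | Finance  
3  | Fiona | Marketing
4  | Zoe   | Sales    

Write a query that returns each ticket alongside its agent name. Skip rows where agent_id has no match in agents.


INNER JOIN keeps only tickets rows whose agent_id matches an id in agents. Walk through each ticket:
  - ticket 1 (Login fails): agent_id=4 -> matches Zoe
  - ticket 2 (Wrong timezone): agent_id=NULL, no match -> dropped
  - ticket 3 (Slow page load): agent_id=2 -> matches Eve
  - ticket 4 (Missing icon): agent_id=2 -> matches Eve
  - ticket 5 (Crash on save): agent_id=NULL, no match -> dropped
  - ticket 6 (Memory leak): agent_id=3 -> matches Fiona
So 2 of 6 rows are dropped.

SQL:
SELECT a.title, b.name AS agent
FROM tickets a
INNER JOIN agents b ON a.agent_id = b.id

Result:
title          | agent
---------------+------
Login fails    | Zoe  
Slow page load | Eve  
Missing icon   | Eve  
Memory leak    | Fiona


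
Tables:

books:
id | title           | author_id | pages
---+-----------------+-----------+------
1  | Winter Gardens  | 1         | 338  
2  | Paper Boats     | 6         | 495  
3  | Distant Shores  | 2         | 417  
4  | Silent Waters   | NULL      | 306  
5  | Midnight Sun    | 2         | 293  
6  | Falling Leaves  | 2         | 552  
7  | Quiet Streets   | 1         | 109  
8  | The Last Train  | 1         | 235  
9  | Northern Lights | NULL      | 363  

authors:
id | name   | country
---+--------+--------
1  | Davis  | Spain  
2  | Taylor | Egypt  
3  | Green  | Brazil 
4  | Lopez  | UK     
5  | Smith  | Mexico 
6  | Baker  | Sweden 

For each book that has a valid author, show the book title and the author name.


INNER JOIN keeps only books rows whose author_id matches an id in authors. Walk through each book:
  - book 1 (Winter Gardens): author_id=1 -> matches Davis
  - book 2 (Paper Boats): author_id=6 -> matches Baker
  - book 3 (Distant Shores): author_id=2 -> matches Taylor
  - book 4 (Silent Waters): author_id=NULL, no match -> dropped
  - book 5 (Midnight Sun): author_id=2 -> matches Taylor
  - book 6 (Falling Leaves): author_id=2 -> matches Taylor
  - book 7 (Quiet Streets): author_id=1 -> matches Davis
  - book 8 (The Last Train): author_id=1 -> matches Davis
  - book 9 (Northern Lights): author_id=NULL, no match -> dropped
So 2 of 9 rows are dropped.

SQL:
SELECT a.title, b.name AS author
FROM books a
INNER JOIN authors b ON a.author_id = b.id

Result:
title          | author
---------------+-------
Winter Gardens | Davis 
Paper Boats    | Baker 
Distant Shores | Taylor
Midnight Sun   | Taylor
Falling Leaves | Taylor
Quiet Streets  | Davis 
The Last Train | Davis 


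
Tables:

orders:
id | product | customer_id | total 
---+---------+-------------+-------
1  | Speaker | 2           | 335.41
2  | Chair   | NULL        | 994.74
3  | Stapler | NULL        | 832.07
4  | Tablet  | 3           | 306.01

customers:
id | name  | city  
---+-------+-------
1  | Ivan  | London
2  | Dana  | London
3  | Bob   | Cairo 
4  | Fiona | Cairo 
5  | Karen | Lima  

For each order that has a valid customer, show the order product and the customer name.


INNER JOIN keeps only orders rows whose customer_id matches an id in customers. Walk through each order:
  - order 1 (Speaker): customer_id=2 -> matches Dana
  - order 2 (Chair): customer_id=NULL, no match -> dropped
  - order 3 (Stapler): customer_id=NULL, no match -> dropped
  - order 4 (Tablet): customer_id=3 -> matches Bob
So 2 of 4 rows are dropped.

SQL:
SELECT a.product, b.name AS customer
FROM orders a
INNER JOIN customers b ON a.customer_id = b.id

Result:
product | customer
--------+---------
Speaker | Dana    
Tablet  | Bob     


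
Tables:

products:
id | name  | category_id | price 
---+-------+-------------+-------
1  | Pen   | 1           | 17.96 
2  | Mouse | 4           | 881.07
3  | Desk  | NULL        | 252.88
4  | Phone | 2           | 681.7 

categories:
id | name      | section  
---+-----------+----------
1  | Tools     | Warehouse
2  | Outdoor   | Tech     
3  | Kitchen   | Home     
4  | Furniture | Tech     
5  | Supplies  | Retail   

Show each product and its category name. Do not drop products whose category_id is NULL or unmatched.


LEFT JOIN keeps every row from products (the left table); where category_id has no match in categories, the category columns become NULL. Walk through each product:
  - product 1 (Pen): category_id=1 -> matches Tools
  - product 2 (Mouse): category_id=4 -> matches Furniture
  - product 3 (Desk): category_id=NULL, no match -> kept with NULL
  - product 4 (Phone): category_id=2 -> matches Outdoor
All 4 rows appear; 1 has NULL category.

SQL:
SELECT a.name, b.name AS category
FROM products a
LEFT JOIN categories b ON a.category_id = b.id

Result:
name  | category 
------+----------
Pen   | Tools    
Mouse | Furniture
Desk  | NULL     
Phone | Outdoor  


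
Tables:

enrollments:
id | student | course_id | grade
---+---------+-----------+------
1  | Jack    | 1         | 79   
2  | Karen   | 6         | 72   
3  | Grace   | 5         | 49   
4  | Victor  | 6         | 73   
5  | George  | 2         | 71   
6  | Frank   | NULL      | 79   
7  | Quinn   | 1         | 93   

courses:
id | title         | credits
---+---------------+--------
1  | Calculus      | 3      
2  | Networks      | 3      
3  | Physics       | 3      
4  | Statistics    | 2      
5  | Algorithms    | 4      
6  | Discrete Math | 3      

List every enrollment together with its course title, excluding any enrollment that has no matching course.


INNER JOIN keeps only enrollments rows whose course_id matches an id in courses. Walk through each enrollment:
  - enrollment 1 (Jack): course_id=1 -> matches Calculus
  - enrollment 2 (Karen): course_id=6 -> matches Discrete Math
  - enrollment 3 (Grace): course_id=5 -> matches Algorithms
  - enrollment 4 (Victor): course_id=6 -> matches Discrete Math
  - enrollment 5 (George): course_id=2 -> matches Networks
  - enrollment 6 (Frank): course_id=NULL, no match -> dropped
  - enrollment 7 (Quinn): course_id=1 -> matches Calculus
So 1 of 7 rows is dropped.

SQL:
SELECT a.student, b.title AS course
FROM enrollments a
INNER JOIN courses b ON a.course_id = b.id

Result:
student | course       
--------+--------------
Jack    | Calculus     
Karen   | Discrete Math
Grace   | Algorithms   
Victor  | Discrete Math
George  | Networks     
Quinn   | Calculus     


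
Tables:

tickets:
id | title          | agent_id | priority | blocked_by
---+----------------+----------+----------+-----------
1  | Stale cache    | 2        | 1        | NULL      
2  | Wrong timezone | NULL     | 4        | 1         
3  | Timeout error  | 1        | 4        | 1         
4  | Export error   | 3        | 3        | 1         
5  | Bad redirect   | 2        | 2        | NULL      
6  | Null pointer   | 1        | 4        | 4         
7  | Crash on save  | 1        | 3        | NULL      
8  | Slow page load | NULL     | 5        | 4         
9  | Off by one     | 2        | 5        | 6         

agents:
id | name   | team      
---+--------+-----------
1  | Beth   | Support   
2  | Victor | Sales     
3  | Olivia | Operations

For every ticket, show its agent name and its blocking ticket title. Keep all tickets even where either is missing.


Two LEFT JOINs from the same base table tickets: one to agents via agent_id, one to tickets itself via blocked_by. Both are LEFT so every ticket is preserved.
Match against agents:
  - ticket 1 (Stale cache): agent_id=2 -> matches Victor
  - ticket 2 (Wrong timezone): agent_id=NULL, no match -> kept with NULL
  - ticket 3 (Timeout error): agent_id=1 -> matches Beth
  - ticket 4 (Export error): agent_id=3 -> matches Olivia
  - ticket 5 (Bad redirect): agent_id=2 -> matches Victor
  - ticket 6 (Null pointer): agent_id=1 -> matches Beth
  - ticket 7 (Crash on save): agent_id=1 -> matches Beth
  - ticket 8 (Slow page load): agent_id=NULL, no match -> kept with NULL
  - ticket 9 (Off by one): agent_id=2 -> matches Victor
Match against tickets (self):
  - ticket 1 (Stale cache): blocked_by=NULL -> NULL
  - ticket 2 (Wrong timezone): blocked_by=1 -> Stale cache
  - ticket 3 (Timeout error): blocked_by=1 -> Stale cache
  - ticket 4 (Export error): blocked_by=1 -> Stale cache
  - ticket 5 (Bad redirect): blocked_by=NULL -> NULL
  - ticket 6 (Null pointer): blocked_by=4 -> Export error
  - ticket 7 (Crash on save): blocked_by=NULL -> NULL
  - ticket 8 (Slow page load): blocked_by=4 -> Export error
  - ticket 9 (Off by one): blocked_by=6 -> Null pointer

SQL:
SELECT a.title, b.name AS agent, c.title AS blocked_by
FROM tickets a
LEFT JOIN agents b ON a.agent_id = b.id
LEFT JOIN tickets c ON a.blocked_by = c.id

Result:
title          | agent  | blocked_by  
---------------+--------+-------------
Stale cache    | Victor | NULL        
Wrong timezone | NULL   | Stale cache 
Timeout error  | Beth   | Stale cache 
Export error   | Olivia | Stale cache 
Bad redirect   | Victor | NULL        
Null pointer   | Beth   | Export error
Crash on save  | Beth   | NULL        
Slow page load | NULL   | Export error
Off by one     | Victor | Null pointer


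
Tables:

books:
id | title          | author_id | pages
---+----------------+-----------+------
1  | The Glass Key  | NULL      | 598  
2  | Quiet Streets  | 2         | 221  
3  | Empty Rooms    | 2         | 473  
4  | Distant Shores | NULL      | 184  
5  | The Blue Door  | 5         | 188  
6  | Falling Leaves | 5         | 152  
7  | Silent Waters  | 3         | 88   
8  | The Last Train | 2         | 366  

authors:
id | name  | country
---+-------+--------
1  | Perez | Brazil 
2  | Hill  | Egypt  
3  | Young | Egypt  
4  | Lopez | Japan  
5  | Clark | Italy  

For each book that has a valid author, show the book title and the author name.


INNER JOIN keeps only books rows whose author_id matches an id in authors. Walk through each book:
  - book 1 (The Glass Key): author_id=NULL, no match -> dropped
  - book 2 (Quiet Streets): author_id=2 -> matches Hill
  - book 3 (Empty Rooms): author_id=2 -> matches Hill
  - book 4 (Distant Shores): author_id=NULL, no match -> dropped
  - book 5 (The Blue Door): author_id=5 -> matches Clark
  - book 6 (Falling Leaves): author_id=5 -> matches Clark
  - book 7 (Silent Waters): author_id=3 -> matches Young
  - book 8 (The Last Train): author_id=2 -> matches Hill
So 2 of 8 rows are dropped.

SQL:
SELECT a.title, b.name AS author
FROM books a
INNER JOIN authors b ON a.author_id = b.id

Result:
title          | author
---------------+-------
Quiet Streets  | Hill  
Empty Rooms    | Hill  
The Blue Door  | Clark 
Falling Leaves | Clark 
Silent Waters  | Young 
The Last Train | Hill  
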